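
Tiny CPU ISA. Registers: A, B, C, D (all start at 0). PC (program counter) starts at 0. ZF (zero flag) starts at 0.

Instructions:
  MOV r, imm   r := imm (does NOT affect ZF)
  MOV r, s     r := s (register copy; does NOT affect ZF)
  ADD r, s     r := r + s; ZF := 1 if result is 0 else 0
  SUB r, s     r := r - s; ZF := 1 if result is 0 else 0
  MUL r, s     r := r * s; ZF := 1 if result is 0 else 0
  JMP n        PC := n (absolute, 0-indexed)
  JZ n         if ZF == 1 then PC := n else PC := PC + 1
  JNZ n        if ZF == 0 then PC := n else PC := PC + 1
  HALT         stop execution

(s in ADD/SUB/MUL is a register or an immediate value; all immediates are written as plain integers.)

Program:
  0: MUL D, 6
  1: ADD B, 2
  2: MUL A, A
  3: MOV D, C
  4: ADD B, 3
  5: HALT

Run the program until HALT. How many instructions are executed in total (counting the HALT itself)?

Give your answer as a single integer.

Answer: 6

Derivation:
Step 1: PC=0 exec 'MUL D, 6'. After: A=0 B=0 C=0 D=0 ZF=1 PC=1
Step 2: PC=1 exec 'ADD B, 2'. After: A=0 B=2 C=0 D=0 ZF=0 PC=2
Step 3: PC=2 exec 'MUL A, A'. After: A=0 B=2 C=0 D=0 ZF=1 PC=3
Step 4: PC=3 exec 'MOV D, C'. After: A=0 B=2 C=0 D=0 ZF=1 PC=4
Step 5: PC=4 exec 'ADD B, 3'. After: A=0 B=5 C=0 D=0 ZF=0 PC=5
Step 6: PC=5 exec 'HALT'. After: A=0 B=5 C=0 D=0 ZF=0 PC=5 HALTED
Total instructions executed: 6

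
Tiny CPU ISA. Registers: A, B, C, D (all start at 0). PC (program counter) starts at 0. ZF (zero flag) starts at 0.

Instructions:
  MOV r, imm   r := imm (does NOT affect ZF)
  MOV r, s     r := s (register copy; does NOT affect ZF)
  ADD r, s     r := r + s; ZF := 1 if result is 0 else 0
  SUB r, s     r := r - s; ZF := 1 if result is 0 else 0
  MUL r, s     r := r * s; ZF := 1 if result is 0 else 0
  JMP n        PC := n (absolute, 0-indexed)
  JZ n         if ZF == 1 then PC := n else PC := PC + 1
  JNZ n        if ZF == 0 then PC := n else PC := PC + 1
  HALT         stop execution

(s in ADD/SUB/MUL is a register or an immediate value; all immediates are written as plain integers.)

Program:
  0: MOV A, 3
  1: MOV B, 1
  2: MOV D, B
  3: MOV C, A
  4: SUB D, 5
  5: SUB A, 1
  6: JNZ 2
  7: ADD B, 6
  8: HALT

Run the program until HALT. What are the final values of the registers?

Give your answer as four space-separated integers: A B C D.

Step 1: PC=0 exec 'MOV A, 3'. After: A=3 B=0 C=0 D=0 ZF=0 PC=1
Step 2: PC=1 exec 'MOV B, 1'. After: A=3 B=1 C=0 D=0 ZF=0 PC=2
Step 3: PC=2 exec 'MOV D, B'. After: A=3 B=1 C=0 D=1 ZF=0 PC=3
Step 4: PC=3 exec 'MOV C, A'. After: A=3 B=1 C=3 D=1 ZF=0 PC=4
Step 5: PC=4 exec 'SUB D, 5'. After: A=3 B=1 C=3 D=-4 ZF=0 PC=5
Step 6: PC=5 exec 'SUB A, 1'. After: A=2 B=1 C=3 D=-4 ZF=0 PC=6
Step 7: PC=6 exec 'JNZ 2'. After: A=2 B=1 C=3 D=-4 ZF=0 PC=2
Step 8: PC=2 exec 'MOV D, B'. After: A=2 B=1 C=3 D=1 ZF=0 PC=3
Step 9: PC=3 exec 'MOV C, A'. After: A=2 B=1 C=2 D=1 ZF=0 PC=4
Step 10: PC=4 exec 'SUB D, 5'. After: A=2 B=1 C=2 D=-4 ZF=0 PC=5
Step 11: PC=5 exec 'SUB A, 1'. After: A=1 B=1 C=2 D=-4 ZF=0 PC=6
Step 12: PC=6 exec 'JNZ 2'. After: A=1 B=1 C=2 D=-4 ZF=0 PC=2
Step 13: PC=2 exec 'MOV D, B'. After: A=1 B=1 C=2 D=1 ZF=0 PC=3
Step 14: PC=3 exec 'MOV C, A'. After: A=1 B=1 C=1 D=1 ZF=0 PC=4
Step 15: PC=4 exec 'SUB D, 5'. After: A=1 B=1 C=1 D=-4 ZF=0 PC=5
Step 16: PC=5 exec 'SUB A, 1'. After: A=0 B=1 C=1 D=-4 ZF=1 PC=6
Step 17: PC=6 exec 'JNZ 2'. After: A=0 B=1 C=1 D=-4 ZF=1 PC=7
Step 18: PC=7 exec 'ADD B, 6'. After: A=0 B=7 C=1 D=-4 ZF=0 PC=8
Step 19: PC=8 exec 'HALT'. After: A=0 B=7 C=1 D=-4 ZF=0 PC=8 HALTED

Answer: 0 7 1 -4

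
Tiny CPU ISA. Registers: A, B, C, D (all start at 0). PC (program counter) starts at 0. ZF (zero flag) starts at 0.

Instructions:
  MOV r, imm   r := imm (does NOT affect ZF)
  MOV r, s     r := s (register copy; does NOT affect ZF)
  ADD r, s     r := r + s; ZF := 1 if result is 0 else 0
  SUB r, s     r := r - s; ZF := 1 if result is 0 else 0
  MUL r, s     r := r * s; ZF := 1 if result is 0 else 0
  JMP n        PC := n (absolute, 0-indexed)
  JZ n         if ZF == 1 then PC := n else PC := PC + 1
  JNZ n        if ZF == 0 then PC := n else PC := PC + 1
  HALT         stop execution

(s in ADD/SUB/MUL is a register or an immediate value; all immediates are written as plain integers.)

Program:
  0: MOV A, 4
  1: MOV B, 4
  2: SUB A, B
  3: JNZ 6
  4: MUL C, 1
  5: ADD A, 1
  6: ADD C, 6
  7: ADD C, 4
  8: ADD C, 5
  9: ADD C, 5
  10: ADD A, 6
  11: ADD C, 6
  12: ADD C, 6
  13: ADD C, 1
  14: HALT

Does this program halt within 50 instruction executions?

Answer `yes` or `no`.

Answer: yes

Derivation:
Step 1: PC=0 exec 'MOV A, 4'. After: A=4 B=0 C=0 D=0 ZF=0 PC=1
Step 2: PC=1 exec 'MOV B, 4'. After: A=4 B=4 C=0 D=0 ZF=0 PC=2
Step 3: PC=2 exec 'SUB A, B'. After: A=0 B=4 C=0 D=0 ZF=1 PC=3
Step 4: PC=3 exec 'JNZ 6'. After: A=0 B=4 C=0 D=0 ZF=1 PC=4
Step 5: PC=4 exec 'MUL C, 1'. After: A=0 B=4 C=0 D=0 ZF=1 PC=5
Step 6: PC=5 exec 'ADD A, 1'. After: A=1 B=4 C=0 D=0 ZF=0 PC=6
Step 7: PC=6 exec 'ADD C, 6'. After: A=1 B=4 C=6 D=0 ZF=0 PC=7
Step 8: PC=7 exec 'ADD C, 4'. After: A=1 B=4 C=10 D=0 ZF=0 PC=8
Step 9: PC=8 exec 'ADD C, 5'. After: A=1 B=4 C=15 D=0 ZF=0 PC=9
Step 10: PC=9 exec 'ADD C, 5'. After: A=1 B=4 C=20 D=0 ZF=0 PC=10
Step 11: PC=10 exec 'ADD A, 6'. After: A=7 B=4 C=20 D=0 ZF=0 PC=11
Step 12: PC=11 exec 'ADD C, 6'. After: A=7 B=4 C=26 D=0 ZF=0 PC=12
Step 13: PC=12 exec 'ADD C, 6'. After: A=7 B=4 C=32 D=0 ZF=0 PC=13
Step 14: PC=13 exec 'ADD C, 1'. After: A=7 B=4 C=33 D=0 ZF=0 PC=14
Step 15: PC=14 exec 'HALT'. After: A=7 B=4 C=33 D=0 ZF=0 PC=14 HALTED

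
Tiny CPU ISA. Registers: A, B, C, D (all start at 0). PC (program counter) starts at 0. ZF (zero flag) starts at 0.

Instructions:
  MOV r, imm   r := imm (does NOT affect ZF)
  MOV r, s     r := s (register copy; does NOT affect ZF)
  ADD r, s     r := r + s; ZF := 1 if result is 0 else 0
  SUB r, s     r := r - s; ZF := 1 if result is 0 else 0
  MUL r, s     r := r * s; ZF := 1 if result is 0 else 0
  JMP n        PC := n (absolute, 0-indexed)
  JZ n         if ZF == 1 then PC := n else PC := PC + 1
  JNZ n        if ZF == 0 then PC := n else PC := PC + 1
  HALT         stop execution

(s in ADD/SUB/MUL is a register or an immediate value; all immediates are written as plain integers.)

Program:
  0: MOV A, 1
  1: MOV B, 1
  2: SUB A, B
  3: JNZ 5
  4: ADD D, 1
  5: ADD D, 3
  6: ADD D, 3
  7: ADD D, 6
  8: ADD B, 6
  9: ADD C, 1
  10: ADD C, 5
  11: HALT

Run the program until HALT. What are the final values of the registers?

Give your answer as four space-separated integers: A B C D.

Step 1: PC=0 exec 'MOV A, 1'. After: A=1 B=0 C=0 D=0 ZF=0 PC=1
Step 2: PC=1 exec 'MOV B, 1'. After: A=1 B=1 C=0 D=0 ZF=0 PC=2
Step 3: PC=2 exec 'SUB A, B'. After: A=0 B=1 C=0 D=0 ZF=1 PC=3
Step 4: PC=3 exec 'JNZ 5'. After: A=0 B=1 C=0 D=0 ZF=1 PC=4
Step 5: PC=4 exec 'ADD D, 1'. After: A=0 B=1 C=0 D=1 ZF=0 PC=5
Step 6: PC=5 exec 'ADD D, 3'. After: A=0 B=1 C=0 D=4 ZF=0 PC=6
Step 7: PC=6 exec 'ADD D, 3'. After: A=0 B=1 C=0 D=7 ZF=0 PC=7
Step 8: PC=7 exec 'ADD D, 6'. After: A=0 B=1 C=0 D=13 ZF=0 PC=8
Step 9: PC=8 exec 'ADD B, 6'. After: A=0 B=7 C=0 D=13 ZF=0 PC=9
Step 10: PC=9 exec 'ADD C, 1'. After: A=0 B=7 C=1 D=13 ZF=0 PC=10
Step 11: PC=10 exec 'ADD C, 5'. After: A=0 B=7 C=6 D=13 ZF=0 PC=11
Step 12: PC=11 exec 'HALT'. After: A=0 B=7 C=6 D=13 ZF=0 PC=11 HALTED

Answer: 0 7 6 13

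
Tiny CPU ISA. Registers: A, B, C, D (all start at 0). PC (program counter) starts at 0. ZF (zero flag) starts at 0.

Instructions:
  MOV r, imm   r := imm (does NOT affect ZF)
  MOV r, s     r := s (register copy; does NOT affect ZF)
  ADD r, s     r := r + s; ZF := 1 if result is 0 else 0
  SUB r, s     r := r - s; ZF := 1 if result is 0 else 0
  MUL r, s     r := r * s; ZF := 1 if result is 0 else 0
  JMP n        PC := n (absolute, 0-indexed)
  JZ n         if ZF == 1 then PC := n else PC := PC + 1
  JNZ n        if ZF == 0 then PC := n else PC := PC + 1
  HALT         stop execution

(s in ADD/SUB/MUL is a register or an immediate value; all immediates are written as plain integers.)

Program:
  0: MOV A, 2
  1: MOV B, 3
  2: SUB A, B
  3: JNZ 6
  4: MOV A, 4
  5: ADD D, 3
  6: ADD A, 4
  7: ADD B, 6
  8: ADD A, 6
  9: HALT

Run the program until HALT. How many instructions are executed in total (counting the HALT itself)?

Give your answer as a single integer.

Answer: 8

Derivation:
Step 1: PC=0 exec 'MOV A, 2'. After: A=2 B=0 C=0 D=0 ZF=0 PC=1
Step 2: PC=1 exec 'MOV B, 3'. After: A=2 B=3 C=0 D=0 ZF=0 PC=2
Step 3: PC=2 exec 'SUB A, B'. After: A=-1 B=3 C=0 D=0 ZF=0 PC=3
Step 4: PC=3 exec 'JNZ 6'. After: A=-1 B=3 C=0 D=0 ZF=0 PC=6
Step 5: PC=6 exec 'ADD A, 4'. After: A=3 B=3 C=0 D=0 ZF=0 PC=7
Step 6: PC=7 exec 'ADD B, 6'. After: A=3 B=9 C=0 D=0 ZF=0 PC=8
Step 7: PC=8 exec 'ADD A, 6'. After: A=9 B=9 C=0 D=0 ZF=0 PC=9
Step 8: PC=9 exec 'HALT'. After: A=9 B=9 C=0 D=0 ZF=0 PC=9 HALTED
Total instructions executed: 8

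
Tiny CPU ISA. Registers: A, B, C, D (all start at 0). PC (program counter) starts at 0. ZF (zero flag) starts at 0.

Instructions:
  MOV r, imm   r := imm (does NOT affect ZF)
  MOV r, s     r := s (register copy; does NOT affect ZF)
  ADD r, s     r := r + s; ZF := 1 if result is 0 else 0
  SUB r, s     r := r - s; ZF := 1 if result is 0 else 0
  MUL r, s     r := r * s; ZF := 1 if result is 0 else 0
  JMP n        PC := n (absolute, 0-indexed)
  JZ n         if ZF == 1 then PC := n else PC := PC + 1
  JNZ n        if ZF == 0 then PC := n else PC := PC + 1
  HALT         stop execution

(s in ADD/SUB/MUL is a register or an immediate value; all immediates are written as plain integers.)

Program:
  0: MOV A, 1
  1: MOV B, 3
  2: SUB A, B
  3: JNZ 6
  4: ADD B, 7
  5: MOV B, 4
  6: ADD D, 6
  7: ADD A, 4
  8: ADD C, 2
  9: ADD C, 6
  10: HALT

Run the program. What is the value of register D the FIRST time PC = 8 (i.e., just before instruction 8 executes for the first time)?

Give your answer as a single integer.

Step 1: PC=0 exec 'MOV A, 1'. After: A=1 B=0 C=0 D=0 ZF=0 PC=1
Step 2: PC=1 exec 'MOV B, 3'. After: A=1 B=3 C=0 D=0 ZF=0 PC=2
Step 3: PC=2 exec 'SUB A, B'. After: A=-2 B=3 C=0 D=0 ZF=0 PC=3
Step 4: PC=3 exec 'JNZ 6'. After: A=-2 B=3 C=0 D=0 ZF=0 PC=6
Step 5: PC=6 exec 'ADD D, 6'. After: A=-2 B=3 C=0 D=6 ZF=0 PC=7
Step 6: PC=7 exec 'ADD A, 4'. After: A=2 B=3 C=0 D=6 ZF=0 PC=8
First time PC=8: D=6

6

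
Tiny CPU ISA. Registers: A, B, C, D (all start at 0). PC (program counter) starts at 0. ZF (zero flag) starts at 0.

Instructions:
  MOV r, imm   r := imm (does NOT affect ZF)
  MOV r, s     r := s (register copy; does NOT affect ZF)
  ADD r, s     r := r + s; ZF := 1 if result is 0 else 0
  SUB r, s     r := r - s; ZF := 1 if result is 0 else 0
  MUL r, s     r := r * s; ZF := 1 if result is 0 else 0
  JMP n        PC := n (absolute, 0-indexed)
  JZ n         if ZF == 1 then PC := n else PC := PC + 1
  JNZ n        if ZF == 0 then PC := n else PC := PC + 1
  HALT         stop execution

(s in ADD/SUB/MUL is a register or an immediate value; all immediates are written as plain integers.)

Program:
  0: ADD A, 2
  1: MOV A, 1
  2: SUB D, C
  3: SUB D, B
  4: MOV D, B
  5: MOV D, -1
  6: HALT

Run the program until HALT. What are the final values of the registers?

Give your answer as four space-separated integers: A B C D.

Step 1: PC=0 exec 'ADD A, 2'. After: A=2 B=0 C=0 D=0 ZF=0 PC=1
Step 2: PC=1 exec 'MOV A, 1'. After: A=1 B=0 C=0 D=0 ZF=0 PC=2
Step 3: PC=2 exec 'SUB D, C'. After: A=1 B=0 C=0 D=0 ZF=1 PC=3
Step 4: PC=3 exec 'SUB D, B'. After: A=1 B=0 C=0 D=0 ZF=1 PC=4
Step 5: PC=4 exec 'MOV D, B'. After: A=1 B=0 C=0 D=0 ZF=1 PC=5
Step 6: PC=5 exec 'MOV D, -1'. After: A=1 B=0 C=0 D=-1 ZF=1 PC=6
Step 7: PC=6 exec 'HALT'. After: A=1 B=0 C=0 D=-1 ZF=1 PC=6 HALTED

Answer: 1 0 0 -1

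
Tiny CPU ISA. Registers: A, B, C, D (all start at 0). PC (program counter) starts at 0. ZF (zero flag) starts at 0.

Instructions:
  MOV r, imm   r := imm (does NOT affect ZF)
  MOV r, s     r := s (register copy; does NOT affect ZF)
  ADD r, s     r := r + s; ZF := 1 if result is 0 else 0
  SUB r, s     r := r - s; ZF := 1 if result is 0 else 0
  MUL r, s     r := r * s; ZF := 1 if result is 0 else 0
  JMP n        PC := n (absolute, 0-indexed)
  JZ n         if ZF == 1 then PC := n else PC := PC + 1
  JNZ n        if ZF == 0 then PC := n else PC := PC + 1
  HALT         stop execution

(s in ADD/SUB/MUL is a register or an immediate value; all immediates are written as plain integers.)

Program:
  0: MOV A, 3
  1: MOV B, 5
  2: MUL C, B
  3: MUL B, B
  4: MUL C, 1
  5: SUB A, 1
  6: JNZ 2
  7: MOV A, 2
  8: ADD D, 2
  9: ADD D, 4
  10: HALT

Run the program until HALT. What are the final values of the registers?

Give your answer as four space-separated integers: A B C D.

Step 1: PC=0 exec 'MOV A, 3'. After: A=3 B=0 C=0 D=0 ZF=0 PC=1
Step 2: PC=1 exec 'MOV B, 5'. After: A=3 B=5 C=0 D=0 ZF=0 PC=2
Step 3: PC=2 exec 'MUL C, B'. After: A=3 B=5 C=0 D=0 ZF=1 PC=3
Step 4: PC=3 exec 'MUL B, B'. After: A=3 B=25 C=0 D=0 ZF=0 PC=4
Step 5: PC=4 exec 'MUL C, 1'. After: A=3 B=25 C=0 D=0 ZF=1 PC=5
Step 6: PC=5 exec 'SUB A, 1'. After: A=2 B=25 C=0 D=0 ZF=0 PC=6
Step 7: PC=6 exec 'JNZ 2'. After: A=2 B=25 C=0 D=0 ZF=0 PC=2
Step 8: PC=2 exec 'MUL C, B'. After: A=2 B=25 C=0 D=0 ZF=1 PC=3
Step 9: PC=3 exec 'MUL B, B'. After: A=2 B=625 C=0 D=0 ZF=0 PC=4
Step 10: PC=4 exec 'MUL C, 1'. After: A=2 B=625 C=0 D=0 ZF=1 PC=5
Step 11: PC=5 exec 'SUB A, 1'. After: A=1 B=625 C=0 D=0 ZF=0 PC=6
Step 12: PC=6 exec 'JNZ 2'. After: A=1 B=625 C=0 D=0 ZF=0 PC=2
Step 13: PC=2 exec 'MUL C, B'. After: A=1 B=625 C=0 D=0 ZF=1 PC=3
Step 14: PC=3 exec 'MUL B, B'. After: A=1 B=390625 C=0 D=0 ZF=0 PC=4
Step 15: PC=4 exec 'MUL C, 1'. After: A=1 B=390625 C=0 D=0 ZF=1 PC=5
Step 16: PC=5 exec 'SUB A, 1'. After: A=0 B=390625 C=0 D=0 ZF=1 PC=6
Step 17: PC=6 exec 'JNZ 2'. After: A=0 B=390625 C=0 D=0 ZF=1 PC=7
Step 18: PC=7 exec 'MOV A, 2'. After: A=2 B=390625 C=0 D=0 ZF=1 PC=8
Step 19: PC=8 exec 'ADD D, 2'. After: A=2 B=390625 C=0 D=2 ZF=0 PC=9
Step 20: PC=9 exec 'ADD D, 4'. After: A=2 B=390625 C=0 D=6 ZF=0 PC=10
Step 21: PC=10 exec 'HALT'. After: A=2 B=390625 C=0 D=6 ZF=0 PC=10 HALTED

Answer: 2 390625 0 6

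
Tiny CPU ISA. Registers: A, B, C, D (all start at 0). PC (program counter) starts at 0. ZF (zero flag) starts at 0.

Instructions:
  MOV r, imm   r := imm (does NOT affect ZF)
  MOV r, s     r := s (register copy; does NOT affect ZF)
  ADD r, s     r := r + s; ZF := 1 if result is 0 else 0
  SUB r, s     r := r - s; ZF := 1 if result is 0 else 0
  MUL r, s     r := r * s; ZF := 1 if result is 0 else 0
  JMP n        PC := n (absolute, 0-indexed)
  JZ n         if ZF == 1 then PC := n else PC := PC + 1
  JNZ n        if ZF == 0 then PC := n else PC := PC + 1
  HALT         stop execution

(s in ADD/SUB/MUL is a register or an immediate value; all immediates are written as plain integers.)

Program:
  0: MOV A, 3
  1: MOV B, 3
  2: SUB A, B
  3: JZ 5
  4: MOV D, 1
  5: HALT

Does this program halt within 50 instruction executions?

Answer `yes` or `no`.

Answer: yes

Derivation:
Step 1: PC=0 exec 'MOV A, 3'. After: A=3 B=0 C=0 D=0 ZF=0 PC=1
Step 2: PC=1 exec 'MOV B, 3'. After: A=3 B=3 C=0 D=0 ZF=0 PC=2
Step 3: PC=2 exec 'SUB A, B'. After: A=0 B=3 C=0 D=0 ZF=1 PC=3
Step 4: PC=3 exec 'JZ 5'. After: A=0 B=3 C=0 D=0 ZF=1 PC=5
Step 5: PC=5 exec 'HALT'. After: A=0 B=3 C=0 D=0 ZF=1 PC=5 HALTED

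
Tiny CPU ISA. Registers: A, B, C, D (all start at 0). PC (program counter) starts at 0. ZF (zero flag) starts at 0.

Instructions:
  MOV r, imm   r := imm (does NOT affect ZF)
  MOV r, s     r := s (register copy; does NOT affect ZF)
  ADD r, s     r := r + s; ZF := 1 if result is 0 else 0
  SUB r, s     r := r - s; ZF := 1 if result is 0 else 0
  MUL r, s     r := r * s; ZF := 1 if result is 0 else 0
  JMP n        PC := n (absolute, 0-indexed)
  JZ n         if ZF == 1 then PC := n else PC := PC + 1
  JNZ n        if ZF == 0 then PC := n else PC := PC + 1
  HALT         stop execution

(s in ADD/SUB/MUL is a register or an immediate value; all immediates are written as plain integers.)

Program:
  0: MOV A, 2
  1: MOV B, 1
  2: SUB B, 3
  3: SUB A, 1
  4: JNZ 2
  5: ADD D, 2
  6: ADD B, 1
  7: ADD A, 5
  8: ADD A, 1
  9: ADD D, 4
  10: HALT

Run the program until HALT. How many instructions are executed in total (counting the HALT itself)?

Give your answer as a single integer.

Answer: 14

Derivation:
Step 1: PC=0 exec 'MOV A, 2'. After: A=2 B=0 C=0 D=0 ZF=0 PC=1
Step 2: PC=1 exec 'MOV B, 1'. After: A=2 B=1 C=0 D=0 ZF=0 PC=2
Step 3: PC=2 exec 'SUB B, 3'. After: A=2 B=-2 C=0 D=0 ZF=0 PC=3
Step 4: PC=3 exec 'SUB A, 1'. After: A=1 B=-2 C=0 D=0 ZF=0 PC=4
Step 5: PC=4 exec 'JNZ 2'. After: A=1 B=-2 C=0 D=0 ZF=0 PC=2
Step 6: PC=2 exec 'SUB B, 3'. After: A=1 B=-5 C=0 D=0 ZF=0 PC=3
Step 7: PC=3 exec 'SUB A, 1'. After: A=0 B=-5 C=0 D=0 ZF=1 PC=4
Step 8: PC=4 exec 'JNZ 2'. After: A=0 B=-5 C=0 D=0 ZF=1 PC=5
Step 9: PC=5 exec 'ADD D, 2'. After: A=0 B=-5 C=0 D=2 ZF=0 PC=6
Step 10: PC=6 exec 'ADD B, 1'. After: A=0 B=-4 C=0 D=2 ZF=0 PC=7
Step 11: PC=7 exec 'ADD A, 5'. After: A=5 B=-4 C=0 D=2 ZF=0 PC=8
Step 12: PC=8 exec 'ADD A, 1'. After: A=6 B=-4 C=0 D=2 ZF=0 PC=9
Step 13: PC=9 exec 'ADD D, 4'. After: A=6 B=-4 C=0 D=6 ZF=0 PC=10
Step 14: PC=10 exec 'HALT'. After: A=6 B=-4 C=0 D=6 ZF=0 PC=10 HALTED
Total instructions executed: 14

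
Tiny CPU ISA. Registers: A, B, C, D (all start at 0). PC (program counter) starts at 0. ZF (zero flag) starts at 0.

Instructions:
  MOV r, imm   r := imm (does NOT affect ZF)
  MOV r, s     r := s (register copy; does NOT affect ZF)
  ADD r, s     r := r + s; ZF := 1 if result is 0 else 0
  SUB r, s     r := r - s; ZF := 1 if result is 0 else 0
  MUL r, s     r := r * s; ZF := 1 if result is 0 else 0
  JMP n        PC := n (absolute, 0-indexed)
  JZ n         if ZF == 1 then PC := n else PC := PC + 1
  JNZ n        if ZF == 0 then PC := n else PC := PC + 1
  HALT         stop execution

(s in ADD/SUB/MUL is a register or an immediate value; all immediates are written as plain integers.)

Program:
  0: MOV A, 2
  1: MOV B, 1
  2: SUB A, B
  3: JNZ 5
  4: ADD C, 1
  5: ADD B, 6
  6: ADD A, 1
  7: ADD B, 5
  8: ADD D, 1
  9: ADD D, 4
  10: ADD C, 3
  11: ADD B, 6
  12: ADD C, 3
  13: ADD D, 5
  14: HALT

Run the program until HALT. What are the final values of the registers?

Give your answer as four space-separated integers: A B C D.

Answer: 2 18 6 10

Derivation:
Step 1: PC=0 exec 'MOV A, 2'. After: A=2 B=0 C=0 D=0 ZF=0 PC=1
Step 2: PC=1 exec 'MOV B, 1'. After: A=2 B=1 C=0 D=0 ZF=0 PC=2
Step 3: PC=2 exec 'SUB A, B'. After: A=1 B=1 C=0 D=0 ZF=0 PC=3
Step 4: PC=3 exec 'JNZ 5'. After: A=1 B=1 C=0 D=0 ZF=0 PC=5
Step 5: PC=5 exec 'ADD B, 6'. After: A=1 B=7 C=0 D=0 ZF=0 PC=6
Step 6: PC=6 exec 'ADD A, 1'. After: A=2 B=7 C=0 D=0 ZF=0 PC=7
Step 7: PC=7 exec 'ADD B, 5'. After: A=2 B=12 C=0 D=0 ZF=0 PC=8
Step 8: PC=8 exec 'ADD D, 1'. After: A=2 B=12 C=0 D=1 ZF=0 PC=9
Step 9: PC=9 exec 'ADD D, 4'. After: A=2 B=12 C=0 D=5 ZF=0 PC=10
Step 10: PC=10 exec 'ADD C, 3'. After: A=2 B=12 C=3 D=5 ZF=0 PC=11
Step 11: PC=11 exec 'ADD B, 6'. After: A=2 B=18 C=3 D=5 ZF=0 PC=12
Step 12: PC=12 exec 'ADD C, 3'. After: A=2 B=18 C=6 D=5 ZF=0 PC=13
Step 13: PC=13 exec 'ADD D, 5'. After: A=2 B=18 C=6 D=10 ZF=0 PC=14
Step 14: PC=14 exec 'HALT'. After: A=2 B=18 C=6 D=10 ZF=0 PC=14 HALTED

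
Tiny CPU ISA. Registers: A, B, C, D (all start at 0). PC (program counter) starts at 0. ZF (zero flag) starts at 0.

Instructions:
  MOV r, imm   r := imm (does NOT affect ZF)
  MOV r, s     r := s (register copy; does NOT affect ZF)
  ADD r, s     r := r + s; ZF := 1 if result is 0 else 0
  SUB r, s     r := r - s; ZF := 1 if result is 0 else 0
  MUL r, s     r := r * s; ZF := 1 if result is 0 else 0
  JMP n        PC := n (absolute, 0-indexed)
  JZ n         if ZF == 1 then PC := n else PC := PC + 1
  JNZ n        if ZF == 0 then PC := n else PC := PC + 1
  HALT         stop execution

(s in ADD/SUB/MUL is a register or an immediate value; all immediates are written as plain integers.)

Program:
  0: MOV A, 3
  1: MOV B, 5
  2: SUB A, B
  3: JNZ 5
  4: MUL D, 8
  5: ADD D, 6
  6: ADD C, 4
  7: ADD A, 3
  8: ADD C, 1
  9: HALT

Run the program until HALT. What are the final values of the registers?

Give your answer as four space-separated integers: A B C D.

Step 1: PC=0 exec 'MOV A, 3'. After: A=3 B=0 C=0 D=0 ZF=0 PC=1
Step 2: PC=1 exec 'MOV B, 5'. After: A=3 B=5 C=0 D=0 ZF=0 PC=2
Step 3: PC=2 exec 'SUB A, B'. After: A=-2 B=5 C=0 D=0 ZF=0 PC=3
Step 4: PC=3 exec 'JNZ 5'. After: A=-2 B=5 C=0 D=0 ZF=0 PC=5
Step 5: PC=5 exec 'ADD D, 6'. After: A=-2 B=5 C=0 D=6 ZF=0 PC=6
Step 6: PC=6 exec 'ADD C, 4'. After: A=-2 B=5 C=4 D=6 ZF=0 PC=7
Step 7: PC=7 exec 'ADD A, 3'. After: A=1 B=5 C=4 D=6 ZF=0 PC=8
Step 8: PC=8 exec 'ADD C, 1'. After: A=1 B=5 C=5 D=6 ZF=0 PC=9
Step 9: PC=9 exec 'HALT'. After: A=1 B=5 C=5 D=6 ZF=0 PC=9 HALTED

Answer: 1 5 5 6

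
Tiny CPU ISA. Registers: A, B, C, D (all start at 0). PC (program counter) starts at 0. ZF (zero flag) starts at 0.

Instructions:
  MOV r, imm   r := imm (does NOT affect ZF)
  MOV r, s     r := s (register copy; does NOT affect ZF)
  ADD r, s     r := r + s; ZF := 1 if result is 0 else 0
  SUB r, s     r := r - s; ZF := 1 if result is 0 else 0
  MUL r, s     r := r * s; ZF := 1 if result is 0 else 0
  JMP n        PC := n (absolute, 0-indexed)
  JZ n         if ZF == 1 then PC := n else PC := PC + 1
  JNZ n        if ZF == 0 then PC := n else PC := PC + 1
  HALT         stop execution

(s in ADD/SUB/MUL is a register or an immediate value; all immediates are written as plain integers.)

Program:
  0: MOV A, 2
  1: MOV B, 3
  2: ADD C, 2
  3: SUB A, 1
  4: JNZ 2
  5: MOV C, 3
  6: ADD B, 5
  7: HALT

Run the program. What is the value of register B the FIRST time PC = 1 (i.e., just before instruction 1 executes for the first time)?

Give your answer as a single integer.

Step 1: PC=0 exec 'MOV A, 2'. After: A=2 B=0 C=0 D=0 ZF=0 PC=1
First time PC=1: B=0

0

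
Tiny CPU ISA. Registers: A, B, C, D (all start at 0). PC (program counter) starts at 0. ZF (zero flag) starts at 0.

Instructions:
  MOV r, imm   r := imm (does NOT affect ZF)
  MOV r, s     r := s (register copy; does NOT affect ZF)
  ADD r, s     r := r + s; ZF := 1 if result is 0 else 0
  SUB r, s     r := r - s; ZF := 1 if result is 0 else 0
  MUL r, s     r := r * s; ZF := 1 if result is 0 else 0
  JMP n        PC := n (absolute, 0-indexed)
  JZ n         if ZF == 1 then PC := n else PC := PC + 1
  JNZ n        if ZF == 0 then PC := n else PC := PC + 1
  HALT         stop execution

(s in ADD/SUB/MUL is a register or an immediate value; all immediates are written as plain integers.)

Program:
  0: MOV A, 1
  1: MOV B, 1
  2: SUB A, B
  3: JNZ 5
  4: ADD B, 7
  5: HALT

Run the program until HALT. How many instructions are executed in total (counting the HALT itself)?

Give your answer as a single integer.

Step 1: PC=0 exec 'MOV A, 1'. After: A=1 B=0 C=0 D=0 ZF=0 PC=1
Step 2: PC=1 exec 'MOV B, 1'. After: A=1 B=1 C=0 D=0 ZF=0 PC=2
Step 3: PC=2 exec 'SUB A, B'. After: A=0 B=1 C=0 D=0 ZF=1 PC=3
Step 4: PC=3 exec 'JNZ 5'. After: A=0 B=1 C=0 D=0 ZF=1 PC=4
Step 5: PC=4 exec 'ADD B, 7'. After: A=0 B=8 C=0 D=0 ZF=0 PC=5
Step 6: PC=5 exec 'HALT'. After: A=0 B=8 C=0 D=0 ZF=0 PC=5 HALTED
Total instructions executed: 6

Answer: 6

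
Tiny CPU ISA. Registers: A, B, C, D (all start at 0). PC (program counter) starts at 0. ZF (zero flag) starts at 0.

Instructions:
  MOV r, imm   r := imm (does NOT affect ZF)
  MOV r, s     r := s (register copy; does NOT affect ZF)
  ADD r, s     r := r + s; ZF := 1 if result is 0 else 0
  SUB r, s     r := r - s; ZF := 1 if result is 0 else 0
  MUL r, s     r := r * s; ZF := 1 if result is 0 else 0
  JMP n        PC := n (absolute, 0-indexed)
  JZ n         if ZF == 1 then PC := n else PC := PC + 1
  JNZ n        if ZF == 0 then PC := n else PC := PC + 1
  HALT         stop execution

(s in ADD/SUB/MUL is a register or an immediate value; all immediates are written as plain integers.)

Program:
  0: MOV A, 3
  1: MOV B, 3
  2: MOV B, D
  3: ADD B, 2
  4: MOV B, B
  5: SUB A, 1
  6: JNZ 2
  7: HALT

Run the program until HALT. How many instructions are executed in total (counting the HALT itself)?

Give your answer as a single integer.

Step 1: PC=0 exec 'MOV A, 3'. After: A=3 B=0 C=0 D=0 ZF=0 PC=1
Step 2: PC=1 exec 'MOV B, 3'. After: A=3 B=3 C=0 D=0 ZF=0 PC=2
Step 3: PC=2 exec 'MOV B, D'. After: A=3 B=0 C=0 D=0 ZF=0 PC=3
Step 4: PC=3 exec 'ADD B, 2'. After: A=3 B=2 C=0 D=0 ZF=0 PC=4
Step 5: PC=4 exec 'MOV B, B'. After: A=3 B=2 C=0 D=0 ZF=0 PC=5
Step 6: PC=5 exec 'SUB A, 1'. After: A=2 B=2 C=0 D=0 ZF=0 PC=6
Step 7: PC=6 exec 'JNZ 2'. After: A=2 B=2 C=0 D=0 ZF=0 PC=2
Step 8: PC=2 exec 'MOV B, D'. After: A=2 B=0 C=0 D=0 ZF=0 PC=3
Step 9: PC=3 exec 'ADD B, 2'. After: A=2 B=2 C=0 D=0 ZF=0 PC=4
Step 10: PC=4 exec 'MOV B, B'. After: A=2 B=2 C=0 D=0 ZF=0 PC=5
Step 11: PC=5 exec 'SUB A, 1'. After: A=1 B=2 C=0 D=0 ZF=0 PC=6
Step 12: PC=6 exec 'JNZ 2'. After: A=1 B=2 C=0 D=0 ZF=0 PC=2
Step 13: PC=2 exec 'MOV B, D'. After: A=1 B=0 C=0 D=0 ZF=0 PC=3
Step 14: PC=3 exec 'ADD B, 2'. After: A=1 B=2 C=0 D=0 ZF=0 PC=4
Step 15: PC=4 exec 'MOV B, B'. After: A=1 B=2 C=0 D=0 ZF=0 PC=5
Step 16: PC=5 exec 'SUB A, 1'. After: A=0 B=2 C=0 D=0 ZF=1 PC=6
Step 17: PC=6 exec 'JNZ 2'. After: A=0 B=2 C=0 D=0 ZF=1 PC=7
Step 18: PC=7 exec 'HALT'. After: A=0 B=2 C=0 D=0 ZF=1 PC=7 HALTED
Total instructions executed: 18

Answer: 18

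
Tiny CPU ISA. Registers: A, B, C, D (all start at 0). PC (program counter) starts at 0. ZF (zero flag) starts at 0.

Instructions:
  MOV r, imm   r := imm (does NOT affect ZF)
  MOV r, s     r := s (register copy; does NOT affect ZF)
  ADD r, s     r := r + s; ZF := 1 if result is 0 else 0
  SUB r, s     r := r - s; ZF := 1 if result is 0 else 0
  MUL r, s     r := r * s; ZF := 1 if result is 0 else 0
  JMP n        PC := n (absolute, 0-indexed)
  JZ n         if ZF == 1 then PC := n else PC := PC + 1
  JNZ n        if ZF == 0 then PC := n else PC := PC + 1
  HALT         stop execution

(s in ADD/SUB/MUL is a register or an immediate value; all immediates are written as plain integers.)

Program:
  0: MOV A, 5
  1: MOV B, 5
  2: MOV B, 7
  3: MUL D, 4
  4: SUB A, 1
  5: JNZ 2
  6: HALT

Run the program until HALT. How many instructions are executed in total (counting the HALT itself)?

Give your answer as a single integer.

Answer: 23

Derivation:
Step 1: PC=0 exec 'MOV A, 5'. After: A=5 B=0 C=0 D=0 ZF=0 PC=1
Step 2: PC=1 exec 'MOV B, 5'. After: A=5 B=5 C=0 D=0 ZF=0 PC=2
Step 3: PC=2 exec 'MOV B, 7'. After: A=5 B=7 C=0 D=0 ZF=0 PC=3
Step 4: PC=3 exec 'MUL D, 4'. After: A=5 B=7 C=0 D=0 ZF=1 PC=4
Step 5: PC=4 exec 'SUB A, 1'. After: A=4 B=7 C=0 D=0 ZF=0 PC=5
Step 6: PC=5 exec 'JNZ 2'. After: A=4 B=7 C=0 D=0 ZF=0 PC=2
Step 7: PC=2 exec 'MOV B, 7'. After: A=4 B=7 C=0 D=0 ZF=0 PC=3
Step 8: PC=3 exec 'MUL D, 4'. After: A=4 B=7 C=0 D=0 ZF=1 PC=4
Step 9: PC=4 exec 'SUB A, 1'. After: A=3 B=7 C=0 D=0 ZF=0 PC=5
Step 10: PC=5 exec 'JNZ 2'. After: A=3 B=7 C=0 D=0 ZF=0 PC=2
Step 11: PC=2 exec 'MOV B, 7'. After: A=3 B=7 C=0 D=0 ZF=0 PC=3
Step 12: PC=3 exec 'MUL D, 4'. After: A=3 B=7 C=0 D=0 ZF=1 PC=4
Step 13: PC=4 exec 'SUB A, 1'. After: A=2 B=7 C=0 D=0 ZF=0 PC=5
Step 14: PC=5 exec 'JNZ 2'. After: A=2 B=7 C=0 D=0 ZF=0 PC=2
Step 15: PC=2 exec 'MOV B, 7'. After: A=2 B=7 C=0 D=0 ZF=0 PC=3
Step 16: PC=3 exec 'MUL D, 4'. After: A=2 B=7 C=0 D=0 ZF=1 PC=4
Step 17: PC=4 exec 'SUB A, 1'. After: A=1 B=7 C=0 D=0 ZF=0 PC=5
Step 18: PC=5 exec 'JNZ 2'. After: A=1 B=7 C=0 D=0 ZF=0 PC=2
Step 19: PC=2 exec 'MOV B, 7'. After: A=1 B=7 C=0 D=0 ZF=0 PC=3
Step 20: PC=3 exec 'MUL D, 4'. After: A=1 B=7 C=0 D=0 ZF=1 PC=4
Step 21: PC=4 exec 'SUB A, 1'. After: A=0 B=7 C=0 D=0 ZF=1 PC=5
Step 22: PC=5 exec 'JNZ 2'. After: A=0 B=7 C=0 D=0 ZF=1 PC=6
Step 23: PC=6 exec 'HALT'. After: A=0 B=7 C=0 D=0 ZF=1 PC=6 HALTED
Total instructions executed: 23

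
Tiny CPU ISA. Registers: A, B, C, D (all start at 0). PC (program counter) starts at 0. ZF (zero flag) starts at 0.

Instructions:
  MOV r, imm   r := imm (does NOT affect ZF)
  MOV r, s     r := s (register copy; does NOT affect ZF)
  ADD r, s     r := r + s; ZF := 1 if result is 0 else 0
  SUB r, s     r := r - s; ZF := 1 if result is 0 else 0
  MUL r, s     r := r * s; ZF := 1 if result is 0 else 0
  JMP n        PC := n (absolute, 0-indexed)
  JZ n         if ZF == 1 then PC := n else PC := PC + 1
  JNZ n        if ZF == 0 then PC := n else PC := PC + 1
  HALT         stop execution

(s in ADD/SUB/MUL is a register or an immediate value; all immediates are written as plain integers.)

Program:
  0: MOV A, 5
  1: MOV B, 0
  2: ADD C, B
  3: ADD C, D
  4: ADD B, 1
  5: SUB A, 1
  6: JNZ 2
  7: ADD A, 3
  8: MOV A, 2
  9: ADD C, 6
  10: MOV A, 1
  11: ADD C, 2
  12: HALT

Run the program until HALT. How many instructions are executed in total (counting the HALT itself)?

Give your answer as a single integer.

Answer: 33

Derivation:
Step 1: PC=0 exec 'MOV A, 5'. After: A=5 B=0 C=0 D=0 ZF=0 PC=1
Step 2: PC=1 exec 'MOV B, 0'. After: A=5 B=0 C=0 D=0 ZF=0 PC=2
Step 3: PC=2 exec 'ADD C, B'. After: A=5 B=0 C=0 D=0 ZF=1 PC=3
Step 4: PC=3 exec 'ADD C, D'. After: A=5 B=0 C=0 D=0 ZF=1 PC=4
Step 5: PC=4 exec 'ADD B, 1'. After: A=5 B=1 C=0 D=0 ZF=0 PC=5
Step 6: PC=5 exec 'SUB A, 1'. After: A=4 B=1 C=0 D=0 ZF=0 PC=6
Step 7: PC=6 exec 'JNZ 2'. After: A=4 B=1 C=0 D=0 ZF=0 PC=2
Step 8: PC=2 exec 'ADD C, B'. After: A=4 B=1 C=1 D=0 ZF=0 PC=3
Step 9: PC=3 exec 'ADD C, D'. After: A=4 B=1 C=1 D=0 ZF=0 PC=4
Step 10: PC=4 exec 'ADD B, 1'. After: A=4 B=2 C=1 D=0 ZF=0 PC=5
Step 11: PC=5 exec 'SUB A, 1'. After: A=3 B=2 C=1 D=0 ZF=0 PC=6
Step 12: PC=6 exec 'JNZ 2'. After: A=3 B=2 C=1 D=0 ZF=0 PC=2
Step 13: PC=2 exec 'ADD C, B'. After: A=3 B=2 C=3 D=0 ZF=0 PC=3
Step 14: PC=3 exec 'ADD C, D'. After: A=3 B=2 C=3 D=0 ZF=0 PC=4
Step 15: PC=4 exec 'ADD B, 1'. After: A=3 B=3 C=3 D=0 ZF=0 PC=5
Step 16: PC=5 exec 'SUB A, 1'. After: A=2 B=3 C=3 D=0 ZF=0 PC=6
Step 17: PC=6 exec 'JNZ 2'. After: A=2 B=3 C=3 D=0 ZF=0 PC=2
Step 18: PC=2 exec 'ADD C, B'. After: A=2 B=3 C=6 D=0 ZF=0 PC=3
Step 19: PC=3 exec 'ADD C, D'. After: A=2 B=3 C=6 D=0 ZF=0 PC=4
Step 20: PC=4 exec 'ADD B, 1'. After: A=2 B=4 C=6 D=0 ZF=0 PC=5
Step 21: PC=5 exec 'SUB A, 1'. After: A=1 B=4 C=6 D=0 ZF=0 PC=6
Step 22: PC=6 exec 'JNZ 2'. After: A=1 B=4 C=6 D=0 ZF=0 PC=2
Step 23: PC=2 exec 'ADD C, B'. After: A=1 B=4 C=10 D=0 ZF=0 PC=3
Step 24: PC=3 exec 'ADD C, D'. After: A=1 B=4 C=10 D=0 ZF=0 PC=4
Step 25: PC=4 exec 'ADD B, 1'. After: A=1 B=5 C=10 D=0 ZF=0 PC=5
Step 26: PC=5 exec 'SUB A, 1'. After: A=0 B=5 C=10 D=0 ZF=1 PC=6
Step 27: PC=6 exec 'JNZ 2'. After: A=0 B=5 C=10 D=0 ZF=1 PC=7
Step 28: PC=7 exec 'ADD A, 3'. After: A=3 B=5 C=10 D=0 ZF=0 PC=8
Step 29: PC=8 exec 'MOV A, 2'. After: A=2 B=5 C=10 D=0 ZF=0 PC=9
Step 30: PC=9 exec 'ADD C, 6'. After: A=2 B=5 C=16 D=0 ZF=0 PC=10
Step 31: PC=10 exec 'MOV A, 1'. After: A=1 B=5 C=16 D=0 ZF=0 PC=11
Step 32: PC=11 exec 'ADD C, 2'. After: A=1 B=5 C=18 D=0 ZF=0 PC=12
Step 33: PC=12 exec 'HALT'. After: A=1 B=5 C=18 D=0 ZF=0 PC=12 HALTED
Total instructions executed: 33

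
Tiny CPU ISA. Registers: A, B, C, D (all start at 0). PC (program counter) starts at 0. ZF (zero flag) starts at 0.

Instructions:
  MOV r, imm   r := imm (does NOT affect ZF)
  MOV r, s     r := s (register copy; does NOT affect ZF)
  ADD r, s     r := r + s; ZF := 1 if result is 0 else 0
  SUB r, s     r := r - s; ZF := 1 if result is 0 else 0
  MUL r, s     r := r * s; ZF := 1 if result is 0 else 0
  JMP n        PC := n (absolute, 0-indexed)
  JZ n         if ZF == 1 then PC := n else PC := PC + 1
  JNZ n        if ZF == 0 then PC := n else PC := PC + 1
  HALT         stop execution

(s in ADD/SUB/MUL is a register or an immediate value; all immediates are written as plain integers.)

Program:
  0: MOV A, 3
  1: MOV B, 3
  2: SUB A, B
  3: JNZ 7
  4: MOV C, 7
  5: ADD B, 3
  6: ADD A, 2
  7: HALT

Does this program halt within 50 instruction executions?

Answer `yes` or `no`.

Answer: yes

Derivation:
Step 1: PC=0 exec 'MOV A, 3'. After: A=3 B=0 C=0 D=0 ZF=0 PC=1
Step 2: PC=1 exec 'MOV B, 3'. After: A=3 B=3 C=0 D=0 ZF=0 PC=2
Step 3: PC=2 exec 'SUB A, B'. After: A=0 B=3 C=0 D=0 ZF=1 PC=3
Step 4: PC=3 exec 'JNZ 7'. After: A=0 B=3 C=0 D=0 ZF=1 PC=4
Step 5: PC=4 exec 'MOV C, 7'. After: A=0 B=3 C=7 D=0 ZF=1 PC=5
Step 6: PC=5 exec 'ADD B, 3'. After: A=0 B=6 C=7 D=0 ZF=0 PC=6
Step 7: PC=6 exec 'ADD A, 2'. After: A=2 B=6 C=7 D=0 ZF=0 PC=7
Step 8: PC=7 exec 'HALT'. After: A=2 B=6 C=7 D=0 ZF=0 PC=7 HALTED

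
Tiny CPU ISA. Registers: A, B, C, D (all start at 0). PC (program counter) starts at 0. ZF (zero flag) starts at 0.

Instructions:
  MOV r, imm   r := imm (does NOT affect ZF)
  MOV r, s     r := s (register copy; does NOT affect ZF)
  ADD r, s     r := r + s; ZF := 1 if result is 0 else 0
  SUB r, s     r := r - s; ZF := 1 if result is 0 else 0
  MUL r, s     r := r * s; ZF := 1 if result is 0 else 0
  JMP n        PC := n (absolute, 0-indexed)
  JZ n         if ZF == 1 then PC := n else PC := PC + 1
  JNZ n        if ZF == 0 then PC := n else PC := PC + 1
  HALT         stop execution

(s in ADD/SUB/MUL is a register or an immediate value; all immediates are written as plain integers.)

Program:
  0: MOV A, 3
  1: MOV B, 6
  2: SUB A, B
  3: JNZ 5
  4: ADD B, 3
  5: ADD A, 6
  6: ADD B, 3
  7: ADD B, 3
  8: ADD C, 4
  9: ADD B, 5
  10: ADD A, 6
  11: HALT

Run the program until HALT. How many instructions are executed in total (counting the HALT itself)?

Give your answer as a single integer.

Answer: 11

Derivation:
Step 1: PC=0 exec 'MOV A, 3'. After: A=3 B=0 C=0 D=0 ZF=0 PC=1
Step 2: PC=1 exec 'MOV B, 6'. After: A=3 B=6 C=0 D=0 ZF=0 PC=2
Step 3: PC=2 exec 'SUB A, B'. After: A=-3 B=6 C=0 D=0 ZF=0 PC=3
Step 4: PC=3 exec 'JNZ 5'. After: A=-3 B=6 C=0 D=0 ZF=0 PC=5
Step 5: PC=5 exec 'ADD A, 6'. After: A=3 B=6 C=0 D=0 ZF=0 PC=6
Step 6: PC=6 exec 'ADD B, 3'. After: A=3 B=9 C=0 D=0 ZF=0 PC=7
Step 7: PC=7 exec 'ADD B, 3'. After: A=3 B=12 C=0 D=0 ZF=0 PC=8
Step 8: PC=8 exec 'ADD C, 4'. After: A=3 B=12 C=4 D=0 ZF=0 PC=9
Step 9: PC=9 exec 'ADD B, 5'. After: A=3 B=17 C=4 D=0 ZF=0 PC=10
Step 10: PC=10 exec 'ADD A, 6'. After: A=9 B=17 C=4 D=0 ZF=0 PC=11
Step 11: PC=11 exec 'HALT'. After: A=9 B=17 C=4 D=0 ZF=0 PC=11 HALTED
Total instructions executed: 11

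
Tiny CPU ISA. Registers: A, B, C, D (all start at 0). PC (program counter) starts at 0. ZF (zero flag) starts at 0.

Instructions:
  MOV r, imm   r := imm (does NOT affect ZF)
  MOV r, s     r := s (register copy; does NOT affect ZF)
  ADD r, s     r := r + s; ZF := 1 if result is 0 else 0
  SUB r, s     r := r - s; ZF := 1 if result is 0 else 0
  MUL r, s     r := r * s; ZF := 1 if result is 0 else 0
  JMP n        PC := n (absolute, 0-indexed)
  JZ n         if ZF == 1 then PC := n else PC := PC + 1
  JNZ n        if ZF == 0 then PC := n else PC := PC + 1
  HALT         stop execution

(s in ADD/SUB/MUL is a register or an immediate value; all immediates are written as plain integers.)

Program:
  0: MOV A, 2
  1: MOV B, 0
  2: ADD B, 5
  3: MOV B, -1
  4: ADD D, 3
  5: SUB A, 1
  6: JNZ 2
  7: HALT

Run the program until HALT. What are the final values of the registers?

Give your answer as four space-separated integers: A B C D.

Step 1: PC=0 exec 'MOV A, 2'. After: A=2 B=0 C=0 D=0 ZF=0 PC=1
Step 2: PC=1 exec 'MOV B, 0'. After: A=2 B=0 C=0 D=0 ZF=0 PC=2
Step 3: PC=2 exec 'ADD B, 5'. After: A=2 B=5 C=0 D=0 ZF=0 PC=3
Step 4: PC=3 exec 'MOV B, -1'. After: A=2 B=-1 C=0 D=0 ZF=0 PC=4
Step 5: PC=4 exec 'ADD D, 3'. After: A=2 B=-1 C=0 D=3 ZF=0 PC=5
Step 6: PC=5 exec 'SUB A, 1'. After: A=1 B=-1 C=0 D=3 ZF=0 PC=6
Step 7: PC=6 exec 'JNZ 2'. After: A=1 B=-1 C=0 D=3 ZF=0 PC=2
Step 8: PC=2 exec 'ADD B, 5'. After: A=1 B=4 C=0 D=3 ZF=0 PC=3
Step 9: PC=3 exec 'MOV B, -1'. After: A=1 B=-1 C=0 D=3 ZF=0 PC=4
Step 10: PC=4 exec 'ADD D, 3'. After: A=1 B=-1 C=0 D=6 ZF=0 PC=5
Step 11: PC=5 exec 'SUB A, 1'. After: A=0 B=-1 C=0 D=6 ZF=1 PC=6
Step 12: PC=6 exec 'JNZ 2'. After: A=0 B=-1 C=0 D=6 ZF=1 PC=7
Step 13: PC=7 exec 'HALT'. After: A=0 B=-1 C=0 D=6 ZF=1 PC=7 HALTED

Answer: 0 -1 0 6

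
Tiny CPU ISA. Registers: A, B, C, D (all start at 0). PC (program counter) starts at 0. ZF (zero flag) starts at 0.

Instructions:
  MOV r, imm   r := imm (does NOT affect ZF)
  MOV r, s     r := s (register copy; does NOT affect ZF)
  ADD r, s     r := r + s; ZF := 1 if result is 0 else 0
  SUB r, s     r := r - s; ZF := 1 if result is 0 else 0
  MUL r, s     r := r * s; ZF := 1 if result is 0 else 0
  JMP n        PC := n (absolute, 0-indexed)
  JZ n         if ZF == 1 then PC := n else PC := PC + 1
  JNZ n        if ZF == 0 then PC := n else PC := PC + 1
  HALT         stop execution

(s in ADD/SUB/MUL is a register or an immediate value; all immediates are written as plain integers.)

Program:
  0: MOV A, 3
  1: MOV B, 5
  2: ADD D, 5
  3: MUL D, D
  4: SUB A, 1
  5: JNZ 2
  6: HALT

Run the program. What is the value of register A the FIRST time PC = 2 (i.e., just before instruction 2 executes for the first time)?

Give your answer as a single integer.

Step 1: PC=0 exec 'MOV A, 3'. After: A=3 B=0 C=0 D=0 ZF=0 PC=1
Step 2: PC=1 exec 'MOV B, 5'. After: A=3 B=5 C=0 D=0 ZF=0 PC=2
First time PC=2: A=3

3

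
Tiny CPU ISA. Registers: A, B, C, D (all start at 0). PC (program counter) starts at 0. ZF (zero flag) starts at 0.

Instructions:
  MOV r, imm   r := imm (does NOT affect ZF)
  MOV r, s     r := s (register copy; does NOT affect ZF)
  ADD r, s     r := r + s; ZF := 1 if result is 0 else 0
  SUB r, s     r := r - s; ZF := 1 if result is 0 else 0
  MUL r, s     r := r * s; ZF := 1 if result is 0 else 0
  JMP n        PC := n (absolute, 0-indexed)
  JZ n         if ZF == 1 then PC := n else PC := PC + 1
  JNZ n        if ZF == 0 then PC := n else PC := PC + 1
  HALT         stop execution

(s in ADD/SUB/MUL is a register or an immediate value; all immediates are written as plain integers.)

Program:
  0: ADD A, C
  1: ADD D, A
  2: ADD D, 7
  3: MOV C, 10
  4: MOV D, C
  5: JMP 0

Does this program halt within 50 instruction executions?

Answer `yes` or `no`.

Answer: no

Derivation:
Step 1: PC=0 exec 'ADD A, C'. After: A=0 B=0 C=0 D=0 ZF=1 PC=1
Step 2: PC=1 exec 'ADD D, A'. After: A=0 B=0 C=0 D=0 ZF=1 PC=2
Step 3: PC=2 exec 'ADD D, 7'. After: A=0 B=0 C=0 D=7 ZF=0 PC=3
Step 4: PC=3 exec 'MOV C, 10'. After: A=0 B=0 C=10 D=7 ZF=0 PC=4
Step 5: PC=4 exec 'MOV D, C'. After: A=0 B=0 C=10 D=10 ZF=0 PC=5
Step 6: PC=5 exec 'JMP 0'. After: A=0 B=0 C=10 D=10 ZF=0 PC=0
Step 7: PC=0 exec 'ADD A, C'. After: A=10 B=0 C=10 D=10 ZF=0 PC=1
Step 8: PC=1 exec 'ADD D, A'. After: A=10 B=0 C=10 D=20 ZF=0 PC=2
Step 9: PC=2 exec 'ADD D, 7'. After: A=10 B=0 C=10 D=27 ZF=0 PC=3
Step 10: PC=3 exec 'MOV C, 10'. After: A=10 B=0 C=10 D=27 ZF=0 PC=4
Step 11: PC=4 exec 'MOV D, C'. After: A=10 B=0 C=10 D=10 ZF=0 PC=5
Step 12: PC=5 exec 'JMP 0'. After: A=10 B=0 C=10 D=10 ZF=0 PC=0
Step 13: PC=0 exec 'ADD A, C'. After: A=20 B=0 C=10 D=10 ZF=0 PC=1
Step 14: PC=1 exec 'ADD D, A'. After: A=20 B=0 C=10 D=30 ZF=0 PC=2
Step 15: PC=2 exec 'ADD D, 7'. After: A=20 B=0 C=10 D=37 ZF=0 PC=3
After 50 steps: not halted. PC revisits the same instructions with no path to HALT; will never halt.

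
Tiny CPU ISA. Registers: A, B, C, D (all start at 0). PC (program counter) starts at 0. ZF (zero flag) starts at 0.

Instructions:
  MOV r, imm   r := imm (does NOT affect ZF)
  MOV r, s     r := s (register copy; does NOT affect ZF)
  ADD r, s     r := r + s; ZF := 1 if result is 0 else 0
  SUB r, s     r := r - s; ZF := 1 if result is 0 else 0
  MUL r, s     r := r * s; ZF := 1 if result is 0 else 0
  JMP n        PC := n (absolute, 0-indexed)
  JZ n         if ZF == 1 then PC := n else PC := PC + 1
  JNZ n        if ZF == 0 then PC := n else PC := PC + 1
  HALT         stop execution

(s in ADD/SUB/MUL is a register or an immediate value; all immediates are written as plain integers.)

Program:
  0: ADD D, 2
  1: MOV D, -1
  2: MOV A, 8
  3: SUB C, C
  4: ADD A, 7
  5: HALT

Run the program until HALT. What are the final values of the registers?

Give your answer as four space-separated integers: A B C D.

Answer: 15 0 0 -1

Derivation:
Step 1: PC=0 exec 'ADD D, 2'. After: A=0 B=0 C=0 D=2 ZF=0 PC=1
Step 2: PC=1 exec 'MOV D, -1'. After: A=0 B=0 C=0 D=-1 ZF=0 PC=2
Step 3: PC=2 exec 'MOV A, 8'. After: A=8 B=0 C=0 D=-1 ZF=0 PC=3
Step 4: PC=3 exec 'SUB C, C'. After: A=8 B=0 C=0 D=-1 ZF=1 PC=4
Step 5: PC=4 exec 'ADD A, 7'. After: A=15 B=0 C=0 D=-1 ZF=0 PC=5
Step 6: PC=5 exec 'HALT'. After: A=15 B=0 C=0 D=-1 ZF=0 PC=5 HALTED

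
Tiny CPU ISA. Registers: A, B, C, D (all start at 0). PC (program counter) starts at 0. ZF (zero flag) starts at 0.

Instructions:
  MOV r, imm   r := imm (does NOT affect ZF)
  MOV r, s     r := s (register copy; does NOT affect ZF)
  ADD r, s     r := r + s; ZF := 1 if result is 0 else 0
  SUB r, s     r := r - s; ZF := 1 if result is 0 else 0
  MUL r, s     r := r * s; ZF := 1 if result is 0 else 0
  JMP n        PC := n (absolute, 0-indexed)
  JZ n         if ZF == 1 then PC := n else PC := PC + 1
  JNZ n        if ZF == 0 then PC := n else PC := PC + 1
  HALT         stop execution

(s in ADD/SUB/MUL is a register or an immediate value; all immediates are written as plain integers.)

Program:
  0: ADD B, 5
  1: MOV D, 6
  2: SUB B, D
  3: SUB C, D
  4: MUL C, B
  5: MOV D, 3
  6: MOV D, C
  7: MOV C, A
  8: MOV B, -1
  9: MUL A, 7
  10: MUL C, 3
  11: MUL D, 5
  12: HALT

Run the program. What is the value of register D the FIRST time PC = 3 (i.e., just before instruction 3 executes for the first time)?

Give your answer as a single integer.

Step 1: PC=0 exec 'ADD B, 5'. After: A=0 B=5 C=0 D=0 ZF=0 PC=1
Step 2: PC=1 exec 'MOV D, 6'. After: A=0 B=5 C=0 D=6 ZF=0 PC=2
Step 3: PC=2 exec 'SUB B, D'. After: A=0 B=-1 C=0 D=6 ZF=0 PC=3
First time PC=3: D=6

6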